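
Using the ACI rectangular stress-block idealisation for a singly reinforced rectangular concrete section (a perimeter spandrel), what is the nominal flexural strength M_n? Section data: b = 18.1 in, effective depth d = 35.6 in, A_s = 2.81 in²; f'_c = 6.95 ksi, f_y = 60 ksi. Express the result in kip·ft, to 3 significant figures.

T = A_s f_y = 2.81 × 60 = 168.6 kips.
a = T/(0.85 f'_c b) = 168.6/(0.85 × 6.95 × 18.1) = 1.577 in.
M_n = T(d − a/2) = 168.6 × (35.6 − 0.7885) = 5869.2 kip·in = 5869.2/12 = 489.10 kip·ft.

M_n ≈ 489 kip·ft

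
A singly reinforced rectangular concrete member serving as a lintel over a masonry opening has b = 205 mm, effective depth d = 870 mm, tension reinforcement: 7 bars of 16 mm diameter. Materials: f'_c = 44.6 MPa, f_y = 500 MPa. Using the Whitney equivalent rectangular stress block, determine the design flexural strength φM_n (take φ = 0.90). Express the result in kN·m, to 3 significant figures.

A_s = 7 × 201 = 1407 mm².
T = A_s f_y = 1407 × 500 = 703500 N = 703.5 kN.
From C = T: a = T/(0.85 f'_c b) = 703500/(0.85 × 44.6 × 205) = 90.52 mm.
M_n = T(d − a/2) = 703.5 kN × (870 − 45.26) mm = 580.20 kN·m.
φM_n = 0.90 × 580.20 = 522.18 kN·m.

φM_n ≈ 522 kN·m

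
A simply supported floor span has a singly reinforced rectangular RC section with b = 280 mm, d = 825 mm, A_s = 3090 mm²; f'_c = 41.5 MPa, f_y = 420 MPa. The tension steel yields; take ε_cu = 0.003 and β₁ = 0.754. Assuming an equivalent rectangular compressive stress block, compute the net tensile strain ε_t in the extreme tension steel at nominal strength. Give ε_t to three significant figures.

a = A_s f_y/(0.85 f'_c b) = 131.40 mm.
β₁ = 0.754, so c = a/β₁ = 131.40/0.754 = 174.27 mm.
From the linear strain diagram with ε_cu = 0.003: ε_t = 0.003 (d − c)/c = 0.003 × (825 − 174.27)/174.27 = 0.0112.
Since ε_t ≥ 0.005, the section is tension-controlled.

ε_t ≈ 0.0112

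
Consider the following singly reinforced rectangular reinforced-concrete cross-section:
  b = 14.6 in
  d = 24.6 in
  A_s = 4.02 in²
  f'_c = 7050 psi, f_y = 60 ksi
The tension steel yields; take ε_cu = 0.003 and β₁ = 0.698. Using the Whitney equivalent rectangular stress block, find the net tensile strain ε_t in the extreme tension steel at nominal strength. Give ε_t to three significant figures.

a = A_s f_y/(0.85 f'_c b) = 2.757 in.
β₁ = 0.698, so c = a/β₁ = 2.757/0.698 = 3.950 in.
From the linear strain diagram with ε_cu = 0.003: ε_t = 0.003 (d − c)/c = 0.003 × (24.6 − 3.950)/3.950 = 0.0157.
Since ε_t ≥ 0.005, the section is tension-controlled.

ε_t ≈ 0.0157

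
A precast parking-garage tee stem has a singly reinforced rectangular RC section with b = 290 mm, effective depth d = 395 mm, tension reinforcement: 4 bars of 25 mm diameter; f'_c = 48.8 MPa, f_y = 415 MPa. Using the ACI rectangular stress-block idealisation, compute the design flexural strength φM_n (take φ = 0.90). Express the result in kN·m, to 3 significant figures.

A_s = 4 × 491 = 1964 mm².
T = A_s f_y = 1964 × 415 = 815060 N = 815.06 kN.
From C = T: a = T/(0.85 f'_c b) = 815060/(0.85 × 48.8 × 290) = 67.76 mm.
M_n = T(d − a/2) = 815.06 kN × (395 − 33.88) mm = 294.33 kN·m.
φM_n = 0.90 × 294.33 = 264.90 kN·m.

φM_n ≈ 265 kN·m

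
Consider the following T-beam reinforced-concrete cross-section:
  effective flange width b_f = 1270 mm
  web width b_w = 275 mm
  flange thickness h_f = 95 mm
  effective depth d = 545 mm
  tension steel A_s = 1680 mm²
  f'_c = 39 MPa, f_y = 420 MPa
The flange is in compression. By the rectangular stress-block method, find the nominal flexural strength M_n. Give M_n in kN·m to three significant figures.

M_n ≈ 379 kN·m

Tension: T = A_s f_y = 1680 × 420 = 705600 N.
Try a within the flange: a = T/(0.85 f'_c b_f) = 705600/(0.85 × 39 × 1270) = 16.76 mm.
Since a = 16.76 ≤ h_f = 95 mm, the stress block lies entirely in the flange; analyse as a rectangular beam of width b_f.
M_n = T(d − a/2) = 705600 × (545 − 8.38) = 378.64 × 10⁶ N·mm.
M_n = 378.64 kN·m.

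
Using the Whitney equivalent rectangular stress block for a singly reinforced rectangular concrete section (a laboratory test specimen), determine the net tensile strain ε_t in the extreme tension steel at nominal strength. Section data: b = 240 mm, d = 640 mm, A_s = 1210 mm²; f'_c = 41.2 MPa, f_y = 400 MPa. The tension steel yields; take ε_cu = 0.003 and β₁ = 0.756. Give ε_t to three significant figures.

ε_t ≈ 0.0222

a = A_s f_y/(0.85 f'_c b) = 57.59 mm.
β₁ = 0.756, so c = a/β₁ = 57.59/0.756 = 76.18 mm.
From the linear strain diagram with ε_cu = 0.003: ε_t = 0.003 (d − c)/c = 0.003 × (640 − 76.18)/76.18 = 0.0222.
Since ε_t ≥ 0.005, the section is tension-controlled.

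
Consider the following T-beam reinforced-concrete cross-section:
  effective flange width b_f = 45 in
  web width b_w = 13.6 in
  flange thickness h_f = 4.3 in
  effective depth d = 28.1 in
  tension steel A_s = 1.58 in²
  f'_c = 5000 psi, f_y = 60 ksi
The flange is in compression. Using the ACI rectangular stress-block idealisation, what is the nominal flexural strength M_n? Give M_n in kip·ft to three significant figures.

M_n ≈ 220 kip·ft

Tension: T = A_s f_y = 1.58 × 60 = 94.8 kips.
Try a within the flange: a = T/(0.85 f'_c b_f) = 94.8/(0.85 × 5 × 45) = 0.496 in.
Since a = 0.496 ≤ h_f = 4.3 in, the stress block lies entirely in the flange; analyse as a rectangular beam of width b_f.
M_n = T(d − a/2) = 94.8 × (28.1 − 0.248) = 2640.4 kip·in.
M_n = 2640.4/12 = 220.03 kip·ft.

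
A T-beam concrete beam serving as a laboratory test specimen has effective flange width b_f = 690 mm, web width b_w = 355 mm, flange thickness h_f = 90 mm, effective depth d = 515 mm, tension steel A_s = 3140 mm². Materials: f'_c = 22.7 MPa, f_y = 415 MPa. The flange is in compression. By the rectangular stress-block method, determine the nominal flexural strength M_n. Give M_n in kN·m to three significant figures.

M_n ≈ 607 kN·m

Tension: T = A_s f_y = 3140 × 415 = 1303100 N.
Try a within the flange: a = T/(0.85 f'_c b_f) = 1303100/(0.85 × 22.7 × 690) = 97.88 mm.
a = 97.88 > h_f = 90 mm: the block extends into the web. Split into flange-overhang and web parts.
C_f = 0.85 f'_c (b_f − b_w) h_f = 0.85 × 22.7 × (690 − 355) × 90 = 581744 N.
Remaining web compression depth: a_w = (T − C_f)/(0.85 f'_c b_w) = (1303100 − 581744)/(0.85 × 22.7 × 355) = 105.31 mm.
M_n = C_f(d − h_f/2) + (T − C_f)(d − a_w/2) = 581744 × (515 − 45) + 721356 × (515 − 52.655) = 273.42 + 333.52 = 606.94 × 10⁶ N·mm.
M_n = 606.94 kN·m.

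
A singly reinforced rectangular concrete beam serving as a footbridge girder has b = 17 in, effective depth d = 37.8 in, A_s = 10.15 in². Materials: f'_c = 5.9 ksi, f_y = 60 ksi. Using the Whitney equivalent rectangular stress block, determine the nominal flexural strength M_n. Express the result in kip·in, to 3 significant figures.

M_n ≈ 20800 kip·in

T = A_s f_y = 10.15 × 60 = 609 kips.
a = T/(0.85 f'_c b) = 609/(0.85 × 5.9 × 17) = 7.143 in.
M_n = T(d − a/2) = 609 × (37.8 − 3.5715) = 20845.2 kip·in.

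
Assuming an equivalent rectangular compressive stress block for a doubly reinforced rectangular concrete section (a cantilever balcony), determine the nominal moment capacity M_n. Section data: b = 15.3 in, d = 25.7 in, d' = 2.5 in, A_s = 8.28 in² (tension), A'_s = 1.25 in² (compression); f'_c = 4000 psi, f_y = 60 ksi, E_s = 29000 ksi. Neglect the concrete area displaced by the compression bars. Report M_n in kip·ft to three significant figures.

M_n ≈ 906 kip·ft

Assume both steels yield.
a = (A_s − A'_s) f_y/(0.85 f'_c b) = (8.28 − 1.25) × 60/(0.85 × 4 × 15.3) = 8.108 in.
c = a/β₁ = 8.108/0.85 = 9.539 in; ε'_s = 0.003(c − d')/c = 0.0022 ≥ ε_y = 0.0021, so the compression steel yields.
M_n = (A_s − A'_s) f_y (d − a/2) + A'_s f_y (d − d') = 421.8 × (25.7 − 4.054) + 75 × (25.7 − 2.5) = 9130.3 + 1740.0 = 10870.3 kip·in = 10870.3/12 = 905.86 kip·ft.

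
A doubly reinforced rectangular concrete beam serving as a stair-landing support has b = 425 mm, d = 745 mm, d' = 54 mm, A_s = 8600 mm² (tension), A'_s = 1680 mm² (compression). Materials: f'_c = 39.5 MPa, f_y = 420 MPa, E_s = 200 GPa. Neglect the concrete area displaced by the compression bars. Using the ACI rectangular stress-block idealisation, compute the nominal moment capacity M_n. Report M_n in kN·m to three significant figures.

M_n ≈ 2360 kN·m

Assume both tension and compression steel yield.
Net tension couple steel: A_s − A'_s = 6920 mm².
a = (A_s − A'_s) f_y / (0.85 f'_c b) = 2906400/(0.85 × 39.5 × 425) = 203.68 mm.
c = a/β₁ = 203.68/0.768 = 265.21 mm; ε'_s = 0.003(c − d')/c = 0.0024 ≥ f_y/E_s = 0.0021, so compression steel does yield.
M_n = (A_s − A'_s) f_y (d − a/2) + A'_s f_y (d − d') = [2906400 × (745 − 101.84) + 705600 × (745 − 54)] × 10⁻⁶ = 1869.28 + 487.57 = 2356.85 kN·m.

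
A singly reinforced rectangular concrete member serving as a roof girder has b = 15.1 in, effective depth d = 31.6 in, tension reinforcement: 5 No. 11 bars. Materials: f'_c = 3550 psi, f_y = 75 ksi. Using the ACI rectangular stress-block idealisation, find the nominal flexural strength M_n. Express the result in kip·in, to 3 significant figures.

A_s = 5 × 1.56 = 7.8 in².
T = A_s f_y = 7.8 × 75 = 585 kips.
a = T/(0.85 f'_c b) = 585/(0.85 × 3.55 × 15.1) = 12.839 in.
M_n = T(d − a/2) = 585 × (31.6 − 6.4195) = 14730.6 kip·in.

M_n ≈ 14700 kip·in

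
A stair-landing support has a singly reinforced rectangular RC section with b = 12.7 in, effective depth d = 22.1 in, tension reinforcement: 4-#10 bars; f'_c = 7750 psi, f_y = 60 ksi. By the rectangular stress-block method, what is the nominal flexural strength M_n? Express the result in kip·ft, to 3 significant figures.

M_n ≈ 515 kip·ft

A_s = 4 × 1.27 = 5.08 in².
T = A_s f_y = 5.08 × 60 = 304.8 kips.
a = T/(0.85 f'_c b) = 304.8/(0.85 × 7.75 × 12.7) = 3.643 in.
M_n = T(d − a/2) = 304.8 × (22.1 − 1.8215) = 6180.9 kip·in = 6180.9/12 = 515.08 kip·ft.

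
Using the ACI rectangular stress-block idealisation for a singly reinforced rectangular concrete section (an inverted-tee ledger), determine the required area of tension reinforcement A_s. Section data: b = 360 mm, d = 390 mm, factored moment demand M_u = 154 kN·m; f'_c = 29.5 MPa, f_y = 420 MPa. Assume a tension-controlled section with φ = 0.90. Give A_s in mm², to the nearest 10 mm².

M_n = M_u/φ = 154/0.90 = 171.111 kN·m.
With M_n = 0.85 f'_c a b (d − a/2), solve the quadratic for a:
a = d − √(d² − 2M_n/(0.85 f'_c b)) = 390 − √(390² − 2 × 171.111×10⁶/(0.85 × 29.5 × 360)) = 52.08 mm.
A_s = 0.85 f'_c a b / f_y = 0.85 × 29.5 × 52.08 × 360 / 420 = 1119.3 mm².

A_s ≈ 1120 mm²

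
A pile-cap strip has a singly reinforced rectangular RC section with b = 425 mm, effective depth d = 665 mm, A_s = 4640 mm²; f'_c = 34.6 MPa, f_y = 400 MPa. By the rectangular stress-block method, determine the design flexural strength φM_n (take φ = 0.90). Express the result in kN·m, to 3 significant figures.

φM_n ≈ 987 kN·m

T = A_s f_y = 4640 × 400 = 1856000 N = 1856 kN.
From C = T: a = T/(0.85 f'_c b) = 1856000/(0.85 × 34.6 × 425) = 148.49 mm.
M_n = T(d − a/2) = 1856 kN × (665 − 74.245) mm = 1096.44 kN·m.
φM_n = 0.90 × 1096.44 = 986.80 kN·m.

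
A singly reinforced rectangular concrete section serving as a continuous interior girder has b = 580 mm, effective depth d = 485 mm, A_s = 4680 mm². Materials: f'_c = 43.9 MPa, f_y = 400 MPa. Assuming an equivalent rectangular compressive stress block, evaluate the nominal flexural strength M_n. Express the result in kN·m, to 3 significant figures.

T = A_s f_y = 4680 × 400 = 1872000 N = 1872 kN.
From C = T: a = T/(0.85 f'_c b) = 1872000/(0.85 × 43.9 × 580) = 86.50 mm.
M_n = T(d − a/2) = 1872 kN × (485 − 43.25) mm = 826.96 kN·m.

M_n ≈ 827 kN·m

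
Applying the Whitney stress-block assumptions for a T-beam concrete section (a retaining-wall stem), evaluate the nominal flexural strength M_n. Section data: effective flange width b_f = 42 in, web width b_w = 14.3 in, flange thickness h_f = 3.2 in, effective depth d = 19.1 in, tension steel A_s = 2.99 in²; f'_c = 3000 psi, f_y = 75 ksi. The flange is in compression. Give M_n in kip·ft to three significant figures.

M_n ≈ 337 kip·ft

Tension: T = A_s f_y = 2.99 × 75 = 224.25 kips.
Try a within the flange: a = T/(0.85 f'_c b_f) = 224.25/(0.85 × 3 × 42) = 2.094 in.
Since a = 2.094 ≤ h_f = 3.2 in, the stress block lies entirely in the flange; analyse as a rectangular beam of width b_f.
M_n = T(d − a/2) = 224.25 × (19.1 − 1.047) = 4048.4 kip·in.
M_n = 4048.4/12 = 337.37 kip·ft.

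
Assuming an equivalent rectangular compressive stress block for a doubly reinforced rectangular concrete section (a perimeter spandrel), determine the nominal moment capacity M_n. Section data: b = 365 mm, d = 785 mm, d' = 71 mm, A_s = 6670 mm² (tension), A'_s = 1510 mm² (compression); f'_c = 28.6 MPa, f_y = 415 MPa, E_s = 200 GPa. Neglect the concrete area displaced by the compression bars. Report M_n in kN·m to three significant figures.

Assume both tension and compression steel yield.
Net tension couple steel: A_s − A'_s = 5160 mm².
a = (A_s − A'_s) f_y / (0.85 f'_c b) = 2141400/(0.85 × 28.6 × 365) = 241.33 mm.
c = a/β₁ = 241.33/0.846 = 285.26 mm; ε'_s = 0.003(c − d')/c = 0.0023 ≥ f_y/E_s = 0.0021, so compression steel does yield.
M_n = (A_s − A'_s) f_y (d − a/2) + A'_s f_y (d − d') = [2141400 × (785 − 120.665) + 626650 × (785 − 71)] × 10⁻⁶ = 1422.61 + 447.43 = 1870.04 kN·m.

M_n ≈ 1870 kN·m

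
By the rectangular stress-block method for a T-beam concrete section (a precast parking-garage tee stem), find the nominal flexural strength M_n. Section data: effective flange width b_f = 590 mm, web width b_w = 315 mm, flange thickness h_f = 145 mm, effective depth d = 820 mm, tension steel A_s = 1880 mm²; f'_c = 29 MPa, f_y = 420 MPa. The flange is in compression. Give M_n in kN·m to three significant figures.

M_n ≈ 626 kN·m

Tension: T = A_s f_y = 1880 × 420 = 789600 N.
Try a within the flange: a = T/(0.85 f'_c b_f) = 789600/(0.85 × 29 × 590) = 54.29 mm.
Since a = 54.29 ≤ h_f = 145 mm, the stress block lies entirely in the flange; analyse as a rectangular beam of width b_f.
M_n = T(d − a/2) = 789600 × (820 − 27.145) = 626.04 × 10⁶ N·mm.
M_n = 626.04 kN·m.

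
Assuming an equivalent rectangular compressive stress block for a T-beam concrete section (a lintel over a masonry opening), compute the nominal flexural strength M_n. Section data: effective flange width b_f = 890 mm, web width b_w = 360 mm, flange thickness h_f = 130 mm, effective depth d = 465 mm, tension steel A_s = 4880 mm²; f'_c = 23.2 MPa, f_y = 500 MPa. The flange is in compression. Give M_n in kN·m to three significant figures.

M_n ≈ 964 kN·m

Tension: T = A_s f_y = 4880 × 500 = 2440000 N.
Try a within the flange: a = T/(0.85 f'_c b_f) = 2440000/(0.85 × 23.2 × 890) = 139.03 mm.
a = 139.03 > h_f = 130 mm: the block extends into the web. Split into flange-overhang and web parts.
C_f = 0.85 f'_c (b_f − b_w) h_f = 0.85 × 23.2 × (890 − 360) × 130 = 1358708 N.
Remaining web compression depth: a_w = (T − C_f)/(0.85 f'_c b_w) = (2440000 − 1358708)/(0.85 × 23.2 × 360) = 152.31 mm.
M_n = C_f(d − h_f/2) + (T − C_f)(d − a_w/2) = 1358708 × (465 − 65) + 1081292 × (465 − 76.155) = 543.48 + 420.45 = 963.93 × 10⁶ N·mm.
M_n = 963.93 kN·m.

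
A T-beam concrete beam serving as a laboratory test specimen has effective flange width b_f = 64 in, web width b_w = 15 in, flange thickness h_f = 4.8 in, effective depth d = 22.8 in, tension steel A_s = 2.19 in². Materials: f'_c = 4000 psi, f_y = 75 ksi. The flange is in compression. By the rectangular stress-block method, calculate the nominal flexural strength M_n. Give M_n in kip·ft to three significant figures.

M_n ≈ 307 kip·ft

Tension: T = A_s f_y = 2.19 × 75 = 164.25 kips.
Try a within the flange: a = T/(0.85 f'_c b_f) = 164.25/(0.85 × 4 × 64) = 0.755 in.
Since a = 0.755 ≤ h_f = 4.8 in, the stress block lies entirely in the flange; analyse as a rectangular beam of width b_f.
M_n = T(d − a/2) = 164.25 × (22.8 − 0.3775) = 3682.9 kip·in.
M_n = 3682.9/12 = 306.91 kip·ft.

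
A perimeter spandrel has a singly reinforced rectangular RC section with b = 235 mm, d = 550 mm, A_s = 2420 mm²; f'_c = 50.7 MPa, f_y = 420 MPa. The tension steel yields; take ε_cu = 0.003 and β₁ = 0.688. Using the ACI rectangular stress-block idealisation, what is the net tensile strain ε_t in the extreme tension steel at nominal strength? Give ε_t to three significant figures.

a = A_s f_y/(0.85 f'_c b) = 100.36 mm.
β₁ = 0.688, so c = a/β₁ = 100.36/0.688 = 145.87 mm.
From the linear strain diagram with ε_cu = 0.003: ε_t = 0.003 (d − c)/c = 0.003 × (550 − 145.87)/145.87 = 0.00831.
Since ε_t ≥ 0.005, the section is tension-controlled.

ε_t ≈ 0.00831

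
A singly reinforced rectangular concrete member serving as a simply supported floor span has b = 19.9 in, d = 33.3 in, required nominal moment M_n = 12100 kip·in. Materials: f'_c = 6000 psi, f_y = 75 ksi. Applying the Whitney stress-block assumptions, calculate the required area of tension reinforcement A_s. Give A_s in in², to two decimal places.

A_s ≈ 5.14 in²

From M_n = 0.85 f'_c a b (d − a/2):
a = d − √(d² − 2M_n/(0.85 f'_c b)) = 33.3 − √(33.3² − 2 × 12100/(0.85 × 6 × 19.9)) = 3.797 in.
A_s = 0.85 f'_c a b / f_y = 0.85 × 6 × 3.797 × 19.9 / 75 = 5.138 in².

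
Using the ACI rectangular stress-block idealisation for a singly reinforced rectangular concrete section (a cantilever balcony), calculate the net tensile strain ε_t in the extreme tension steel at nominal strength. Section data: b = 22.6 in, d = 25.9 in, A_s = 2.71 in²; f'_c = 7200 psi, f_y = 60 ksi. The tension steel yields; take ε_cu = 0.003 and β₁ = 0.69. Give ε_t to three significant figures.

a = A_s f_y/(0.85 f'_c b) = 1.176 in.
β₁ = 0.69, so c = a/β₁ = 1.176/0.69 = 1.704 in.
From the linear strain diagram with ε_cu = 0.003: ε_t = 0.003 (d − c)/c = 0.003 × (25.9 − 1.704)/1.704 = 0.0426.
Since ε_t ≥ 0.005, the section is tension-controlled.

ε_t ≈ 0.0426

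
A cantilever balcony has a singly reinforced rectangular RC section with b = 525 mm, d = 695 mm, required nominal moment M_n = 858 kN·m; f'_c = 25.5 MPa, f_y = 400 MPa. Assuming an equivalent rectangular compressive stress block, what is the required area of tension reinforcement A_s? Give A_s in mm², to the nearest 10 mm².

A_s ≈ 3370 mm²

With M_n = 0.85 f'_c a b (d − a/2), solve the quadratic for a:
a = d − √(d² − 2M_n/(0.85 f'_c b)) = 695 − √(695² − 2 × 858×10⁶/(0.85 × 25.5 × 525)) = 118.61 mm.
A_s = 0.85 f'_c a b / f_y = 0.85 × 25.5 × 118.61 × 525 / 400 = 3374.3 mm².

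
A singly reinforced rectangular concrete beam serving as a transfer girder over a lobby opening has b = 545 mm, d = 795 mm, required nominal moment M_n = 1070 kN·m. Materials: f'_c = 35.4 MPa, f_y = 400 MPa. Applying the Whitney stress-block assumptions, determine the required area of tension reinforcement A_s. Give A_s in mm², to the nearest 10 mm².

A_s ≈ 3560 mm²

With M_n = 0.85 f'_c a b (d − a/2), solve the quadratic for a:
a = d − √(d² − 2M_n/(0.85 f'_c b)) = 795 − √(795² − 2 × 1070×10⁶/(0.85 × 35.4 × 545)) = 86.81 mm.
A_s = 0.85 f'_c a b / f_y = 0.85 × 35.4 × 86.81 × 545 / 400 = 3559.0 mm².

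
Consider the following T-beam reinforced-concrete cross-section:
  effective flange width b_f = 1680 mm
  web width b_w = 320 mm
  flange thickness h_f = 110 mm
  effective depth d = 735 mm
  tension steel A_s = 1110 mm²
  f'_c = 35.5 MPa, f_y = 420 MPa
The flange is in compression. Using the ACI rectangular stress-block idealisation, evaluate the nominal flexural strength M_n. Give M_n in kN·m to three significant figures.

M_n ≈ 341 kN·m

Tension: T = A_s f_y = 1110 × 420 = 466200 N.
Try a within the flange: a = T/(0.85 f'_c b_f) = 466200/(0.85 × 35.5 × 1680) = 9.20 mm.
Since a = 9.20 ≤ h_f = 110 mm, the stress block lies entirely in the flange; analyse as a rectangular beam of width b_f.
M_n = T(d − a/2) = 466200 × (735 − 4.6) = 340.51 × 10⁶ N·mm.
M_n = 340.51 kN·m.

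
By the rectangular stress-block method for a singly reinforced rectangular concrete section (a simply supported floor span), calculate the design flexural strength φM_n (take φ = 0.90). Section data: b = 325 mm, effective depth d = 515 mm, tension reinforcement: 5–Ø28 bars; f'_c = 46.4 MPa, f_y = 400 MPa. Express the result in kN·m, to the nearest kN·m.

A_s = 5 × 616 = 3080 mm².
T = A_s f_y = 3080 × 400 = 1232000 N = 1232 kN.
From C = T: a = T/(0.85 f'_c b) = 1232000/(0.85 × 46.4 × 325) = 96.11 mm.
M_n = T(d − a/2) = 1232 kN × (515 − 48.055) mm = 575.28 kN·m.
φM_n = 0.90 × 575.28 = 517.75 kN·m.

φM_n ≈ 518 kN·m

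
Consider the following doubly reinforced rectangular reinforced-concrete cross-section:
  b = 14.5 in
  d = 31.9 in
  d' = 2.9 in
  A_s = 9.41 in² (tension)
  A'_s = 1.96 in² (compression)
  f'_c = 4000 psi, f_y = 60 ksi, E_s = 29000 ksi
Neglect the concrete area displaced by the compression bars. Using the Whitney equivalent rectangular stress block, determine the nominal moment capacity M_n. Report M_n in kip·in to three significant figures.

Assume both steels yield.
a = (A_s − A'_s) f_y/(0.85 f'_c b) = (9.41 − 1.96) × 60/(0.85 × 4 × 14.5) = 9.067 in.
c = a/β₁ = 9.067/0.85 = 10.667 in; ε'_s = 0.003(c − d')/c = 0.0022 ≥ ε_y = 0.0021, so the compression steel yields.
M_n = (A_s − A'_s) f_y (d − a/2) + A'_s f_y (d − d') = 447 × (31.9 − 4.5335) + 117.6 × (31.9 − 2.9) = 12232.8 + 3410.4 = 15643.2 kip·in.

M_n ≈ 15600 kip·in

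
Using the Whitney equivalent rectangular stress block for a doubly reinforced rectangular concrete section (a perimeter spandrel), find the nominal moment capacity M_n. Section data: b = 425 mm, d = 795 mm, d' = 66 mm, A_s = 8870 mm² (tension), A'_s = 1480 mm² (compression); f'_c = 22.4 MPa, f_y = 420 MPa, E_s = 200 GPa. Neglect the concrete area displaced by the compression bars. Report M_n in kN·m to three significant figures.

M_n ≈ 2330 kN·m

Assume both tension and compression steel yield.
Net tension couple steel: A_s − A'_s = 7390 mm².
a = (A_s − A'_s) f_y / (0.85 f'_c b) = 3103800/(0.85 × 22.4 × 425) = 383.56 mm.
c = a/β₁ = 383.56/0.85 = 451.25 mm; ε'_s = 0.003(c − d')/c = 0.0026 ≥ f_y/E_s = 0.0021, so compression steel does yield.
M_n = (A_s − A'_s) f_y (d − a/2) + A'_s f_y (d − d') = [3103800 × (795 − 191.78) + 621600 × (795 − 66)] × 10⁻⁶ = 1872.27 + 453.15 = 2325.42 kN·m.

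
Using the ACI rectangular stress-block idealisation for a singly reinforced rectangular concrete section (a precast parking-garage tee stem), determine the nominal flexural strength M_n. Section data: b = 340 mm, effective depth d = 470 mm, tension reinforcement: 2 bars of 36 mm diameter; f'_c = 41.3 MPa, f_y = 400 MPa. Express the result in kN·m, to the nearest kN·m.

M_n ≈ 355 kN·m

A_s = 2 × 1018 = 2036 mm².
T = A_s f_y = 2036 × 400 = 814400 N = 814.4 kN.
From C = T: a = T/(0.85 f'_c b) = 814400/(0.85 × 41.3 × 340) = 68.23 mm.
M_n = T(d − a/2) = 814.4 kN × (470 − 34.115) mm = 354.98 kN·m.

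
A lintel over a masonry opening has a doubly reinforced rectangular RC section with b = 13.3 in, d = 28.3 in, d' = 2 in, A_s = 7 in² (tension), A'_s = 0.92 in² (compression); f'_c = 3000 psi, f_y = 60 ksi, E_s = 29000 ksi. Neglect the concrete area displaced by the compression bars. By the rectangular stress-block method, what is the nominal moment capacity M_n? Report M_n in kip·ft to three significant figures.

M_n ≈ 818 kip·ft

Assume both steels yield.
a = (A_s − A'_s) f_y/(0.85 f'_c b) = (7 − 0.92) × 60/(0.85 × 3 × 13.3) = 10.756 in.
c = a/β₁ = 10.756/0.85 = 12.654 in; ε'_s = 0.003(c − d')/c = 0.0025 ≥ ε_y = 0.0021, so the compression steel yields.
M_n = (A_s − A'_s) f_y (d − a/2) + A'_s f_y (d − d') = 364.8 × (28.3 − 5.378) + 55.2 × (28.3 − 2) = 8361.9 + 1451.8 = 9813.7 kip·in = 9813.7/12 = 817.81 kip·ft.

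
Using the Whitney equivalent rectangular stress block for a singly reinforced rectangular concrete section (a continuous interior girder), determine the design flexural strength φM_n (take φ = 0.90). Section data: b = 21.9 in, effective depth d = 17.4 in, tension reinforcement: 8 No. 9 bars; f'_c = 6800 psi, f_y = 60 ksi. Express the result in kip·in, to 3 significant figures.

φM_n ≈ 6700 kip·in

A_s = 8 × 1 = 8 in².
T = A_s f_y = 8 × 60 = 480 kips.
a = T/(0.85 f'_c b) = 480/(0.85 × 6.8 × 21.9) = 3.792 in.
M_n = T(d − a/2) = 480 × (17.4 − 1.896) = 7441.9 kip·in.
φM_n = 0.90 × 7441.9 = 6697.7 kip·in.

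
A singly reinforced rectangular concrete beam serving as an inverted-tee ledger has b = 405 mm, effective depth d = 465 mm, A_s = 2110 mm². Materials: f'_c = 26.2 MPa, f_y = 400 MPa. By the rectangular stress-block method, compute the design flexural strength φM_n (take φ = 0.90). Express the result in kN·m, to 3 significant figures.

T = A_s f_y = 2110 × 400 = 844000 N = 844 kN.
From C = T: a = T/(0.85 f'_c b) = 844000/(0.85 × 26.2 × 405) = 93.58 mm.
M_n = T(d − a/2) = 844 kN × (465 − 46.79) mm = 352.97 kN·m.
φM_n = 0.90 × 352.97 = 317.67 kN·m.

φM_n ≈ 318 kN·m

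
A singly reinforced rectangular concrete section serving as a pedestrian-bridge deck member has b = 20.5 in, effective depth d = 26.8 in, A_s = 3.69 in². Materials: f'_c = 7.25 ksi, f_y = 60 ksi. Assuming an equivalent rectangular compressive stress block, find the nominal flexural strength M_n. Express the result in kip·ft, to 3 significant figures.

T = A_s f_y = 3.69 × 60 = 221.4 kips.
a = T/(0.85 f'_c b) = 221.4/(0.85 × 7.25 × 20.5) = 1.753 in.
M_n = T(d − a/2) = 221.4 × (26.8 − 0.8765) = 5739.5 kip·in = 5739.5/12 = 478.29 kip·ft.

M_n ≈ 478 kip·ft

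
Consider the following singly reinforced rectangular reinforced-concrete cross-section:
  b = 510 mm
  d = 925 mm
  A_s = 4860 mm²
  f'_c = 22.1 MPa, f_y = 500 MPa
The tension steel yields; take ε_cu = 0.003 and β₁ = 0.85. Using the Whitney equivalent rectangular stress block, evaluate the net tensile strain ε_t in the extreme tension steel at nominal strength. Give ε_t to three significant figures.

ε_t ≈ 0.00630

a = A_s f_y/(0.85 f'_c b) = 253.64 mm.
β₁ = 0.85, so c = a/β₁ = 253.64/0.85 = 298.40 mm.
From the linear strain diagram with ε_cu = 0.003: ε_t = 0.003 (d − c)/c = 0.003 × (925 − 298.40)/298.40 = 0.00630.
Since ε_t ≥ 0.005, the section is tension-controlled.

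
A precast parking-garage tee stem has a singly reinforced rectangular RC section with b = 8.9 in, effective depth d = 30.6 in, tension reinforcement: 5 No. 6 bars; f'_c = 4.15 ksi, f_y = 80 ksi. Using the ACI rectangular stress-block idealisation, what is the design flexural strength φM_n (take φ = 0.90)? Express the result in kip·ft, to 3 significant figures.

A_s = 5 × 0.44 = 2.2 in².
T = A_s f_y = 2.2 × 80 = 176 kips.
a = T/(0.85 f'_c b) = 176/(0.85 × 4.15 × 8.9) = 5.606 in.
M_n = T(d − a/2) = 176 × (30.6 − 2.803) = 4892.3 kip·in = 4892.3/12 = 407.69 kip·ft.
φM_n = 0.90 × 407.69 = 366.92 kip·ft.

φM_n ≈ 367 kip·ft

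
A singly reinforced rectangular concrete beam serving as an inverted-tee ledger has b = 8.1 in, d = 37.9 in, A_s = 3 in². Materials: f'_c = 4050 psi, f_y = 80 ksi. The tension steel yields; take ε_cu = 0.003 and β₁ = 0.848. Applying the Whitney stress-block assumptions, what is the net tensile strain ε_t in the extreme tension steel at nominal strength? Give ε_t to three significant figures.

ε_t ≈ 0.00820

a = A_s f_y/(0.85 f'_c b) = 8.607 in.
β₁ = 0.848, so c = a/β₁ = 8.607/0.848 = 10.150 in.
From the linear strain diagram with ε_cu = 0.003: ε_t = 0.003 (d − c)/c = 0.003 × (37.9 − 10.150)/10.150 = 0.00820.
Since ε_t ≥ 0.005, the section is tension-controlled.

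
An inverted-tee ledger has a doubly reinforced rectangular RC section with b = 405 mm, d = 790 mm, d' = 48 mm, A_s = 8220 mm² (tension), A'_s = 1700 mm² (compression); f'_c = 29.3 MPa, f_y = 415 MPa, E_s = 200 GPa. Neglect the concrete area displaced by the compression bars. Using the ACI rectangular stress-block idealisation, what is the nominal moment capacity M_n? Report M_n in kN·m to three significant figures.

M_n ≈ 2300 kN·m

Assume both tension and compression steel yield.
Net tension couple steel: A_s − A'_s = 6520 mm².
a = (A_s − A'_s) f_y / (0.85 f'_c b) = 2705800/(0.85 × 29.3 × 405) = 268.26 mm.
c = a/β₁ = 268.26/0.841 = 318.98 mm; ε'_s = 0.003(c − d')/c = 0.0025 ≥ f_y/E_s = 0.0021, so compression steel does yield.
M_n = (A_s − A'_s) f_y (d − a/2) + A'_s f_y (d − d') = [2705800 × (790 − 134.13) + 705500 × (790 − 48)] × 10⁻⁶ = 1774.65 + 523.48 = 2298.13 kN·m.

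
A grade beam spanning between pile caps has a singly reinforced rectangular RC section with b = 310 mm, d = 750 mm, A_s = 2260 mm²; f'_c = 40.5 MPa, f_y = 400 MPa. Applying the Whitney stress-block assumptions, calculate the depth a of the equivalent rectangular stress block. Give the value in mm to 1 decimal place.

a ≈ 84.7 mm

T = A_s f_y = 2260 × 400 = 904000 N = 904 kN.
Setting C = 0.85 f'_c a b equal to T: a = 904000/(0.85 × 40.5 × 310) = 84.7 mm.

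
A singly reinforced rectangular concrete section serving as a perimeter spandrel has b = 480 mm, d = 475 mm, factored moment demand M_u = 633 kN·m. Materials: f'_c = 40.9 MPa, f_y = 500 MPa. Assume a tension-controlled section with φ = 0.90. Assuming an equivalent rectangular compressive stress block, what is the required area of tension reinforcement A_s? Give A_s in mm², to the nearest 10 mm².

M_n = M_u/φ = 633/0.90 = 703.333 kN·m.
With M_n = 0.85 f'_c a b (d − a/2), solve the quadratic for a:
a = d − √(d² − 2M_n/(0.85 f'_c b)) = 475 − √(475² − 2 × 703.333×10⁶/(0.85 × 40.9 × 480)) = 99.06 mm.
A_s = 0.85 f'_c a b / f_y = 0.85 × 40.9 × 99.06 × 480 / 500 = 3306.1 mm².

A_s ≈ 3310 mm²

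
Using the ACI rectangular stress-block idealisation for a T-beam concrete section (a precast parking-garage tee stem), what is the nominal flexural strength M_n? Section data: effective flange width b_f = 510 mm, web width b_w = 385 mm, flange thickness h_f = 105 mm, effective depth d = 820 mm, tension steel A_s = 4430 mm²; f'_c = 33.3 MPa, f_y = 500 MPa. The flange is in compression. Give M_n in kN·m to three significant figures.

M_n ≈ 1640 kN·m

Tension: T = A_s f_y = 4430 × 500 = 2215000 N.
Try a within the flange: a = T/(0.85 f'_c b_f) = 2215000/(0.85 × 33.3 × 510) = 153.44 mm.
a = 153.44 > h_f = 105 mm: the block extends into the web. Split into flange-overhang and web parts.
C_f = 0.85 f'_c (b_f − b_w) h_f = 0.85 × 33.3 × (510 − 385) × 105 = 371503 N.
Remaining web compression depth: a_w = (T − C_f)/(0.85 f'_c b_w) = (2215000 − 371503)/(0.85 × 33.3 × 385) = 169.17 mm.
M_n = C_f(d − h_f/2) + (T − C_f)(d − a_w/2) = 371503 × (820 − 52.5) + 1843497 × (820 − 84.585) = 285.13 + 1355.74 = 1640.87 × 10⁶ N·mm.
M_n = 1640.87 kN·m.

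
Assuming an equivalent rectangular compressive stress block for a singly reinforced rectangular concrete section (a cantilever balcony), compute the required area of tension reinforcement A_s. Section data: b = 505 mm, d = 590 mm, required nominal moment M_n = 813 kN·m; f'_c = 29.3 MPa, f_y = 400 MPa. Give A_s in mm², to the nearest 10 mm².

A_s ≈ 3840 mm²

With M_n = 0.85 f'_c a b (d − a/2), solve the quadratic for a:
a = d − √(d² − 2M_n/(0.85 f'_c b)) = 590 − √(590² − 2 × 813×10⁶/(0.85 × 29.3 × 505)) = 122.22 mm.
A_s = 0.85 f'_c a b / f_y = 0.85 × 29.3 × 122.22 × 505 / 400 = 3842.9 mm².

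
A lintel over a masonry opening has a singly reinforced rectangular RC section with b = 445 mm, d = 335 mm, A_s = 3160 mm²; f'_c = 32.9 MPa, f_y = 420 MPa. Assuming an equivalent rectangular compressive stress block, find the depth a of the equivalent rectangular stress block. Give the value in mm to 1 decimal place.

a ≈ 106.7 mm

T = A_s f_y = 3160 × 420 = 1327200 N = 1327.2 kN.
Setting C = 0.85 f'_c a b equal to T: a = 1327200/(0.85 × 32.9 × 445) = 106.7 mm.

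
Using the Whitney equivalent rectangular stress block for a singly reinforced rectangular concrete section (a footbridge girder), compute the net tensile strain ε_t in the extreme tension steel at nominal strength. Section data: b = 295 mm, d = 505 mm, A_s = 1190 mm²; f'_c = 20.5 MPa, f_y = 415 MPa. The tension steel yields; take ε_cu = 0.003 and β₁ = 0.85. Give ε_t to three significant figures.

ε_t ≈ 0.0104

a = A_s f_y/(0.85 f'_c b) = 96.07 mm.
β₁ = 0.85, so c = a/β₁ = 96.07/0.85 = 113.02 mm.
From the linear strain diagram with ε_cu = 0.003: ε_t = 0.003 (d − c)/c = 0.003 × (505 − 113.02)/113.02 = 0.0104.
Since ε_t ≥ 0.005, the section is tension-controlled.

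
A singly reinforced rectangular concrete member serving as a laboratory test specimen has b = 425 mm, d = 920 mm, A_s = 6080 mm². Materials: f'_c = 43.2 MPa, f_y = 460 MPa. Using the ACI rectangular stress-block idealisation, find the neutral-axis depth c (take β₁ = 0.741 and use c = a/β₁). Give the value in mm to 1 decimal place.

c ≈ 241.9 mm

T = A_s f_y = 6080 × 460 = 2796800 N = 2796.8 kN.
Setting C = 0.85 f'_c a b equal to T: a = 2796800/(0.85 × 43.2 × 425) = 179.213 mm.
With β₁ = 0.741, c = a/β₁ = 179.213/0.741 = 241.9 mm.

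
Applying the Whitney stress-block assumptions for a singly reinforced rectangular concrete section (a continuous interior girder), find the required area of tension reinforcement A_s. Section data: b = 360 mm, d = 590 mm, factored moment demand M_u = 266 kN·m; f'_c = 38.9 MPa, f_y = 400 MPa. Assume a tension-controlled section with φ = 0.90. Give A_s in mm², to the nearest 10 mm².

A_s ≈ 1300 mm²

M_n = M_u/φ = 266/0.90 = 295.556 kN·m.
With M_n = 0.85 f'_c a b (d − a/2), solve the quadratic for a:
a = d − √(d² − 2M_n/(0.85 f'_c b)) = 590 − √(590² − 2 × 295.556×10⁶/(0.85 × 38.9 × 360)) = 43.70 mm.
A_s = 0.85 f'_c a b / f_y = 0.85 × 38.9 × 43.70 × 360 / 400 = 1300.4 mm².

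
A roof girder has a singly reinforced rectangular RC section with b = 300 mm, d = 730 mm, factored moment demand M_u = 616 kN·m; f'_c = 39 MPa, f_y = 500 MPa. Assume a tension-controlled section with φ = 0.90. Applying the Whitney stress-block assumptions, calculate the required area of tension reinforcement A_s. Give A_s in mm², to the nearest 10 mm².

A_s ≈ 2020 mm²

M_n = M_u/φ = 616/0.90 = 684.444 kN·m.
With M_n = 0.85 f'_c a b (d − a/2), solve the quadratic for a:
a = d − √(d² − 2M_n/(0.85 f'_c b)) = 730 − √(730² − 2 × 684.444×10⁶/(0.85 × 39 × 300)) = 101.31 mm.
A_s = 0.85 f'_c a b / f_y = 0.85 × 39 × 101.31 × 300 / 500 = 2015.1 mm².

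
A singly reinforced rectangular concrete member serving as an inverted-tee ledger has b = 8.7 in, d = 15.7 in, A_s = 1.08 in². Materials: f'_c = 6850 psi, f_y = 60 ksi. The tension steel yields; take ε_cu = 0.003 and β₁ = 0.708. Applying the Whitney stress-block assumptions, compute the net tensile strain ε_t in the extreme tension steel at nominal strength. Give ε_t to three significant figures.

ε_t ≈ 0.0231

a = A_s f_y/(0.85 f'_c b) = 1.279 in.
β₁ = 0.708, so c = a/β₁ = 1.279/0.708 = 1.806 in.
From the linear strain diagram with ε_cu = 0.003: ε_t = 0.003 (d − c)/c = 0.003 × (15.7 − 1.806)/1.806 = 0.0231.
Since ε_t ≥ 0.005, the section is tension-controlled.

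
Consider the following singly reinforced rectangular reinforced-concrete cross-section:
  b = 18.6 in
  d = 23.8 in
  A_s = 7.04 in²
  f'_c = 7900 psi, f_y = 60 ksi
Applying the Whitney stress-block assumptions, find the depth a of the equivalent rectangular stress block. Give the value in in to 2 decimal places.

a ≈ 3.38 in

T = A_s f_y = 7.04 × 60 = 422.4 kips.
a = T/(0.85 f'_c b) = 422.4/(0.85 × 7.9 × 18.6) = 3.38 in.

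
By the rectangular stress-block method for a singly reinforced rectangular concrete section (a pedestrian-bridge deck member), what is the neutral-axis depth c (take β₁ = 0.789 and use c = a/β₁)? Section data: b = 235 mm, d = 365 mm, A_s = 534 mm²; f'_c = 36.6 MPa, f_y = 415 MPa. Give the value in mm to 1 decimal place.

c ≈ 38.4 mm

T = A_s f_y = 534 × 415 = 221610 N = 221.61 kN.
Setting C = 0.85 f'_c a b equal to T: a = 221610/(0.85 × 36.6 × 235) = 30.312 mm.
With β₁ = 0.789, c = a/β₁ = 30.312/0.789 = 38.4 mm.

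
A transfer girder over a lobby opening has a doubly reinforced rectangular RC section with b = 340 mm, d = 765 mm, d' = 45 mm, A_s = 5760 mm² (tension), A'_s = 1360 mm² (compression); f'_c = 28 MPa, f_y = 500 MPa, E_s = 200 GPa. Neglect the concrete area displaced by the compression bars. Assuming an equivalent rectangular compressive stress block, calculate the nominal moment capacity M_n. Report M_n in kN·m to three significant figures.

M_n ≈ 1870 kN·m

Assume both tension and compression steel yield.
Net tension couple steel: A_s − A'_s = 4400 mm².
a = (A_s − A'_s) f_y / (0.85 f'_c b) = 2200000/(0.85 × 28 × 340) = 271.87 mm.
c = a/β₁ = 271.87/0.85 = 319.85 mm; ε'_s = 0.003(c − d')/c = 0.0026 ≥ f_y/E_s = 0.0025, so compression steel does yield.
M_n = (A_s − A'_s) f_y (d − a/2) + A'_s f_y (d − d') = [2200000 × (765 − 135.935) + 680000 × (765 − 45)] × 10⁻⁶ = 1383.94 + 489.60 = 1873.54 kN·m.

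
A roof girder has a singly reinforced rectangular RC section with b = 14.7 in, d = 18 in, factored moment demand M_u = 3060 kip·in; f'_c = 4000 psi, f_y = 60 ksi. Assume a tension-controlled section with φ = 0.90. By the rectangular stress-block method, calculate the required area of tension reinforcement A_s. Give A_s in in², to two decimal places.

M_n = M_u/φ = 3060/0.90 = 3400 kip·in.
From M_n = 0.85 f'_c a b (d − a/2):
a = d − √(d² − 2M_n/(0.85 f'_c b)) = 18 − √(18² − 2 × 3400/(0.85 × 4 × 14.7)) = 4.291 in.
A_s = 0.85 f'_c a b / f_y = 0.85 × 4 × 4.291 × 14.7 / 60 = 3.574 in².

A_s ≈ 3.57 in²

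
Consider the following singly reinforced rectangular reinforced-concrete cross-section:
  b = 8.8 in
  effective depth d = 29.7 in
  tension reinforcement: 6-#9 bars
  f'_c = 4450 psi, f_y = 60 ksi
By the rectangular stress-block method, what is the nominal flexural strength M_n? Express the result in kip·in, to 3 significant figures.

A_s = 6 × 1 = 6 in².
T = A_s f_y = 6 × 60 = 360 kips.
a = T/(0.85 f'_c b) = 360/(0.85 × 4.45 × 8.8) = 10.815 in.
M_n = T(d − a/2) = 360 × (29.7 − 5.4075) = 8745.3 kip·in.

M_n ≈ 8750 kip·in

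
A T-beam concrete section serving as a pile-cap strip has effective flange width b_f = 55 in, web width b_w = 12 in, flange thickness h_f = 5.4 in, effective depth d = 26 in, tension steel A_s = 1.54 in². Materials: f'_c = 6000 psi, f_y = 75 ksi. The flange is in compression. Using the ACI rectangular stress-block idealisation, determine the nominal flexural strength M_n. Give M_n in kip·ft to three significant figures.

Tension: T = A_s f_y = 1.54 × 75 = 115.5 kips.
Try a within the flange: a = T/(0.85 f'_c b_f) = 115.5/(0.85 × 6 × 55) = 0.412 in.
Since a = 0.412 ≤ h_f = 5.4 in, the stress block lies entirely in the flange; analyse as a rectangular beam of width b_f.
M_n = T(d − a/2) = 115.5 × (26 − 0.206) = 2979.2 kip·in.
M_n = 2979.2/12 = 248.27 kip·ft.

M_n ≈ 248 kip·ft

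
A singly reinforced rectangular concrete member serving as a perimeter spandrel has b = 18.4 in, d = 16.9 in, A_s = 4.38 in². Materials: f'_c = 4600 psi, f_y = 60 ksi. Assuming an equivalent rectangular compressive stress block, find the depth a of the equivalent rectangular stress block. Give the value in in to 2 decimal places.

T = A_s f_y = 4.38 × 60 = 262.8 kips.
a = T/(0.85 f'_c b) = 262.8/(0.85 × 4.6 × 18.4) = 3.65 in.

a ≈ 3.65 in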